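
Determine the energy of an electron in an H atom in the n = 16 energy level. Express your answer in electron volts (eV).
-0.053 eV

The energy levels of a hydrogen-like atom are given by:
E_n = -13.6057 eV / n²

For n = 16:
E_16 = -13.6057 eV / 16²
E_16 = -13.6057 eV / 256
E_16 = -0.053 eV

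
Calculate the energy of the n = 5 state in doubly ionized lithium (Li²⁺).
-4.90 eV

For hydrogen-like ions, the energy levels scale with Z²:
E_n = -13.6057 Z² / n² eV

For Li²⁺ (Z = 3) at n = 5:
E_5 = -13.6057 × 3² / 5²
E_5 = -13.6057 × 9 / 25
E_5 = -122.4513 / 25
E_5 = -4.90 eV

The energy is 9 times more negative than hydrogen at the same n due to the stronger nuclear charge.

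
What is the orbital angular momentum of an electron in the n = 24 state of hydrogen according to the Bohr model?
2.5310e-33 J·s (or 24ℏ)

In the Bohr model, angular momentum is quantized:
L = nℏ

where ℏ = h/(2π) = 1.054572e-34 J·s

For n = 24:
L = 24 × 1.054572e-34 J·s
L = 2.5310e-33 J·s

This can also be written as L = 24ℏ.
The angular momentum is an integer multiple of the reduced Planck constant.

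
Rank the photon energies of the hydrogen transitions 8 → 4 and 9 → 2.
9 → 2

Calculate the energy for each transition:

Transition 8 → 4:
ΔE₁ = |E_4 - E_8| = |-13.6057/4² - (-13.6057/8²)|
ΔE₁ = |-0.85035625 - (-0.21258906)| = 0.63777 eV

Transition 9 → 2:
ΔE₂ = |E_2 - E_9| = |-13.6057/2² - (-13.6057/9²)|
ΔE₂ = |-3.40142500 - (-0.16797160)| = 3.23345 eV

Since 3.23345 eV > 0.63777 eV, the transition 9 → 2 emits the more energetic photon.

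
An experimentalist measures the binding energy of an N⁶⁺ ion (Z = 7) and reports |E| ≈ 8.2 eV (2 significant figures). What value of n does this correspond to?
n = 9

The exact energy levels follow E_n = -13.6057 Z² / n² eV with Z = 7.

The measured value (-8.2 eV) is reported to only 2 significant figures, so we must test candidate n values and see which one matches to that precision.

Candidate energies:
  n = 7:  E = -13.6057 × 7² / 7² = -13.60570 eV
  n = 8:  E = -13.6057 × 7² / 8² = -10.41686 eV
  n = 9:  E = -13.6057 × 7² / 9² = -8.23061 eV  ← matches
  n = 10:  E = -13.6057 × 7² / 10² = -6.66679 eV
  n = 11:  E = -13.6057 × 7² / 11² = -5.50975 eV

Checking against the measurement of -8.2 eV (2 sig figs), only n = 9 agrees:
E_9 = -8.23061 eV, which rounds to -8.2 eV ✓

Therefore n = 9.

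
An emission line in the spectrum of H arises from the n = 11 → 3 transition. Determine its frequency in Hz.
3.38349e+14 Hz

First, find the transition energy:
E_11 = -13.6057 / 11² = -0.11244380 eV
E_3 = -13.6057 / 3² = -1.51174444 eV
|ΔE| = |E_3 - E_11| = 1.39930064 eV

Convert to Joules: E = 1.39930064 eV × (1.602177 × 10⁻¹⁹ J/eV) = 2.2419273e-19 J

Using E = hf:
f = E/h = 2.2419273e-19 J / (6.62607 × 10⁻³⁴ J·s)
f = 3.38349e+14 Hz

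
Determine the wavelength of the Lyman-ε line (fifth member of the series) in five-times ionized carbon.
2.6036 nm

The lines of a series are numbered from the longest wavelength (smallest ΔE) outward; the fifth line is the transition from n = n_f + 5 to n_f.
The Lyman series has all transitions ending at n_f = 1.

For C⁵⁺ (Z = 6), the fifth line (ε-line) is the jump from n = 6 to n = 1:
E_6 = -13.6057 × 6² / 6² = -13.605700 eV
E_1 = -13.6057 × 6² / 1² = -489.805200 eV
ΔE = E_6 - E_1 = 476.199500 eV

λ = hc/E = 1239.84 eV·nm / 476.199500 eV
λ = 2.6036 nm

This is the ε-line of the Lyman series in C⁵⁺.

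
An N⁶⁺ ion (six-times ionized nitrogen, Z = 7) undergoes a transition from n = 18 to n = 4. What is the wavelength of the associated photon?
31.301341 nm

First, find the transition energy using E_n = -13.6057 Z² / n² eV:
E_18 = -13.6057 × 7² / 18² = -2.05765216 eV
E_4 = -13.6057 × 7² / 4² = -41.66745625 eV

Photon energy: |ΔE| = |E_4 - E_18| = 39.60980409 eV

Convert to wavelength using E = hc/λ with hc = 1239.84 eV·nm:
λ = hc/E = 1239.84 eV·nm / 39.60980409 eV
λ = 31.301341 nm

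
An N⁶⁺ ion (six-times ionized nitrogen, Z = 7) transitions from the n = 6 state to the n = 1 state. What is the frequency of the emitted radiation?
1.57e+17 Hz

First, find the transition energy:
E_6 = -13.6057 × 7² / 6² = -18.5188694 eV
E_1 = -13.6057 × 7² / 1² = -666.6793000 eV
|ΔE| = |E_1 - E_6| = 648.1604306 eV

Convert to Joules: E = 648.1604306 eV × (1.602177 × 10⁻¹⁹ J/eV) = 1.0385e-16 J

Using E = hf:
f = E/h = 1.0385e-16 J / (6.62607 × 10⁻³⁴ J·s)
f = 1.57e+17 Hz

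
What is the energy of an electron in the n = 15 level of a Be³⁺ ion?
-0.9675 eV

For hydrogen-like ions, the energy levels scale with Z²:
E_n = -13.6057 Z² / n² eV

For Be³⁺ (Z = 4) at n = 15:
E_15 = -13.6057 × 4² / 15²
E_15 = -13.6057 × 16 / 225
E_15 = -217.6912 / 225
E_15 = -0.9675 eV

The energy is 16 times more negative than hydrogen at the same n due to the stronger nuclear charge.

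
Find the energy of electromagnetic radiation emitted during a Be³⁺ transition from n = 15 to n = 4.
12.63818 eV

The energy levels are E_n = -13.6057 Z² eV / n².

Energy at n = 15: E_15 = -13.6057 × 4² / 15² = -0.96751644 eV
Energy at n = 4: E_4 = -13.6057 × 4² / 4² = -13.60570000 eV

For emission (electron falling to lower state), the photon energy is:
E_photon = E_15 - E_4 = |-0.96751644 - (-13.60570000)|
E_photon = 12.63818 eV

This energy is carried away by the emitted photon.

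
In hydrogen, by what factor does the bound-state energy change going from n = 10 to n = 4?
6.2500

Using E_n = -13.6057 Z² / n² eV with Z = 1:

E_4 = -13.6057 / 4² = -13.6057 / 16 = -0.8503562500 eV
E_10 = -13.6057 / 10² = -13.6057 / 100 = -0.1360570000 eV

The ratio is:
E_4/E_10 = (-0.8503562500) / (-0.1360570000)
E_4/E_10 = (-13.6057/16) / (-13.6057/100)
E_4/E_10 = 100/16
E_4/E_10 = 6.2500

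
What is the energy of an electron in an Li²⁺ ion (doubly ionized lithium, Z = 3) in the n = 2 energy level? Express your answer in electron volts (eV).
-30.6128 eV

The energy levels of a hydrogen-like atom are given by:
E_n = -13.6057 Z² / n² eV  (with Z = 3 for Li²⁺)

For n = 2:
E_2 = -13.6057 × 3² / 2²
E_2 = -13.6057 × 9 / 4
E_2 = -30.6128 eV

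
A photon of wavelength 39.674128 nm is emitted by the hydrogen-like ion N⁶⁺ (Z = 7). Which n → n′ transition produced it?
n = 8 → n = 4

First, find the photon energy from the wavelength (hc = 1239.84 eV·nm):
E = hc/λ = 1239.84 eV·nm / 39.674128 nm = 31.250592 eV

The energy levels of N⁶⁺ satisfy E_n = -13.6057 × 7² / n² eV, so an emission n_i → n_f releases
ΔE = 13.6057 × 7² × (1/n_f² − 1/n_i²) eV.

Setting ΔE equal to the photon energy:
1/n_f² − 1/n_i² = 31.250592 / (13.6057 × 7²) = 0.046875000

Since 1/n_i² must be positive, we need 1/n_f² > 0.046875000, i.e. n_f ≤ 4. For each allowed n_f, solve n_i = (1/n_f² − 0.046875000)^(−1/2) and check whether it is a whole number:
  n_f = 1: 1/n_i² = 1.000000000 − 0.046875000 = 0.953125000 → n_i = 1.024  (not an integer) ✗
  n_f = 2: 1/n_i² = 0.250000000 − 0.046875000 = 0.203125000 → n_i = 2.219  (not an integer) ✗
  n_f = 3: 1/n_i² = 0.111111111 − 0.046875000 = 0.064236111 → n_i = 3.946  (not an integer) ✗
  n_f = 4: 1/n_i² = 0.062500000 − 0.046875000 = 0.015625000 → n_i = 8.000  → integer, n_i = 8 ✓

Only n_f = 4 gives an integer upper level, n_i = 8.

The transition is from n = 8 to n = 4 (emission).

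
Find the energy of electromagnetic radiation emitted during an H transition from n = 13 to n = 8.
0.1321 eV

The energy levels are E_n = -13.6057 eV / n².

Energy at n = 13: E_13 = -13.6057 / 13² = -0.0805071 eV
Energy at n = 8: E_8 = -13.6057 / 8² = -0.2125891 eV

For emission (electron falling to lower state), the photon energy is:
E_photon = E_13 - E_8 = |-0.0805071 - (-0.2125891)|
E_photon = 0.1321 eV

This energy is carried away by the emitted photon.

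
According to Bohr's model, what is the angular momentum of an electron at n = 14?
1.4764e-33 J·s (or 14ℏ)

In the Bohr model, angular momentum is quantized:
L = nℏ

where ℏ = h/(2π) = 1.054572e-34 J·s

For n = 14:
L = 14 × 1.054572e-34 J·s
L = 1.4764e-33 J·s

This can also be written as L = 14ℏ.
The angular momentum is an integer multiple of the reduced Planck constant.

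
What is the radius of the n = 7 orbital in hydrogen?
2.59297 nm (or 25.92968 Å)

The Bohr radius formula is:
r_n = n² a₀ / Z

where a₀ = 0.05291772 nm is the Bohr radius.

For H (Z = 1) at n = 7:
r_7 = 7² × 0.05291772 nm / 1
r_7 = 49 × 0.05291772 nm / 1
r_7 = 2.592968 nm / 1
r_7 = 2.59297 nm

The electron orbits at approximately 2.59297 nm from the nucleus.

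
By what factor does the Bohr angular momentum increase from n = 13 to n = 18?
1.384615

In the Bohr model, L_n = nℏ, so the ratio is purely the ratio of quantum numbers:

L_18/L_13 = 18ℏ / 13ℏ = 18/13 = 1.384615

The angular momentum scales linearly with n.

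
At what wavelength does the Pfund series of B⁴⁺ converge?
91.126513 nm

The series limit corresponds to the transition from n = ∞ to n = 5.
This is the highest energy (shortest wavelength) transition in the Pfund series.

E_∞ = 0 eV
E_5 = -13.6057 × 5² / 5² = -13.60570000 eV

Energy at series limit:
ΔE = E_∞ - E_5 = 0 - (-13.60570000) = 13.60570000 eV
λ = hc/E = 1239.84 eV·nm / 13.60570000 eV = 91.126513 nm

This energy equals the ionization energy from the n = 5 state of B⁴⁺.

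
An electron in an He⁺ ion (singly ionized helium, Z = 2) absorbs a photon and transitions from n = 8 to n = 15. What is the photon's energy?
0.608477 eV

The energy levels of a hydrogen-like atom are E_n = -13.6057 Z² eV / n².

Energy at n = 8: E_8 = -13.6057 × 2² / 8² = -0.850356250 eV
Energy at n = 15: E_15 = -13.6057 × 2² / 15² = -0.241879111 eV

The excitation energy is the difference:
ΔE = E_15 - E_8
ΔE = -0.241879111 - (-0.850356250)
ΔE = 0.608477 eV

Since this is positive, energy must be absorbed (photon absorption).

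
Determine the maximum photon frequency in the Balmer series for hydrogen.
8.22461e+14 Hz

The series limit corresponds to the transition from n = ∞ to n = 2.
This is the highest energy (shortest wavelength) transition in the Balmer series.

E_∞ = 0 eV
E_2 = -13.6057 / 2² = -3.40142500 eV

Energy at series limit:
ΔE = E_∞ - E_2 = 0 - (-3.40142500) = 3.40142500 eV
E = 3.40142500 eV × (1.602177 × 10⁻¹⁹ J/eV) = 5.4496849e-19 J
f = E/h = 5.4496849e-19 J / (6.62607 × 10⁻³⁴ J·s) = 8.22461e+14 Hz

This energy equals the ionization energy from the n = 2 state of hydrogen.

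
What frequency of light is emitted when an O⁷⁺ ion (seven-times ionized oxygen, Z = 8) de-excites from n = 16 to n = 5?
7.60e+15 Hz

First, find the transition energy:
E_16 = -13.6057 × 8² / 16² = -3.40142500 eV
E_5 = -13.6057 × 8² / 5² = -34.83059200 eV
|ΔE| = |E_5 - E_16| = 31.42916700 eV

Convert to Joules: E = 31.42916700 eV × (1.602177 × 10⁻¹⁹ J/eV) = 5.0355e-18 J

Using E = hf:
f = E/h = 5.0355e-18 J / (6.62607 × 10⁻³⁴ J·s)
f = 7.60e+15 Hz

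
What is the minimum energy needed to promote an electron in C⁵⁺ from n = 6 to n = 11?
9.5577 eV

The energy levels of a hydrogen-like atom are E_n = -13.6057 Z² eV / n².

Energy at n = 6: E_6 = -13.6057 × 6² / 6² = -13.6057000 eV
Energy at n = 11: E_11 = -13.6057 × 6² / 11² = -4.0479769 eV

The excitation energy is the difference:
ΔE = E_11 - E_6
ΔE = -4.0479769 - (-13.6057000)
ΔE = 9.5577 eV

Since this is positive, energy must be absorbed (photon absorption).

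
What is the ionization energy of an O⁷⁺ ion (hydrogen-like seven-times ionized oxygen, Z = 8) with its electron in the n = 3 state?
96.75164 eV

The ionization energy is the energy needed to remove the electron completely (n → ∞).

For a hydrogen-like ion with Z = 8, E_n = -13.6057 Z² / n² eV.

At n = 3: E_3 = -13.6057 × 8² / 3² = -96.75164444 eV
At n = ∞: E_∞ = 0 eV

Ionization energy = E_∞ - E_3 = 0 - (-96.75164444) = 96.75164444 eV
Ionization energy ≈ 96.75164 eV

This is also called the binding energy of the electron in state n = 3.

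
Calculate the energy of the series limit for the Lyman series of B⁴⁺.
340.14250 eV

The series limit corresponds to the transition from n = ∞ to n = 1.
This is the highest energy (shortest wavelength) transition in the Lyman series.

E_∞ = 0 eV
E_1 = -13.6057 × 5² / 1² = -340.14250 eV

Energy at series limit:
ΔE = E_∞ - E_1 = 0 - (-340.14250) = 340.14250 eV

This energy equals the ionization energy from the n = 1 state of B⁴⁺.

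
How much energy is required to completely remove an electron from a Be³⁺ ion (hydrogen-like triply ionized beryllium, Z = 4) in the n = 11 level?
1.7991 eV

The ionization energy is the energy needed to remove the electron completely (n → ∞).

For a hydrogen-like ion with Z = 4, E_n = -13.6057 Z² / n² eV.

At n = 11: E_11 = -13.6057 × 4² / 11² = -1.7991008 eV
At n = ∞: E_∞ = 0 eV

Ionization energy = E_∞ - E_11 = 0 - (-1.7991008) = 1.7991008 eV
Ionization energy ≈ 1.7991 eV

This is also called the binding energy of the electron in state n = 11.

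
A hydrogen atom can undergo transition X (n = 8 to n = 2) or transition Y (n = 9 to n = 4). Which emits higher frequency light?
8 → 2

Calculate the energy for each transition:

Transition 8 → 2:
ΔE₁ = |E_2 - E_8| = |-13.6057/2² - (-13.6057/8²)|
ΔE₁ = |-3.401425000 - (-0.212589063)| = 3.188836 eV

Transition 9 → 4:
ΔE₂ = |E_4 - E_9| = |-13.6057/4² - (-13.6057/9²)|
ΔE₂ = |-0.850356250 - (-0.167971605)| = 0.682385 eV

Since 3.188836 eV > 0.682385 eV, the transition 8 → 2 emits the more energetic photon.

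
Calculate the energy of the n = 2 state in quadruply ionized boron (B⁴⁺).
-85.035625 eV

For hydrogen-like ions, the energy levels scale with Z²:
E_n = -13.6057 Z² / n² eV

For B⁴⁺ (Z = 5) at n = 2:
E_2 = -13.6057 × 5² / 2²
E_2 = -13.6057 × 25 / 4
E_2 = -340.1425 / 4
E_2 = -85.035625 eV

The energy is 25 times more negative than hydrogen at the same n due to the stronger nuclear charge.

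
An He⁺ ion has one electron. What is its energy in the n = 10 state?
-0.5442 eV

For hydrogen-like ions, the energy levels scale with Z²:
E_n = -13.6057 Z² / n² eV

For He⁺ (Z = 2) at n = 10:
E_10 = -13.6057 × 2² / 10²
E_10 = -13.6057 × 4 / 100
E_10 = -54.4228 / 100
E_10 = -0.5442 eV

The energy is 4 times more negative than hydrogen at the same n due to the stronger nuclear charge.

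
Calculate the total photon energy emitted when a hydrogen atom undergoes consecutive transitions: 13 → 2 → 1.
13.53 eV

The energy levels of hydrogen are E_n = -13.6057 / n² eV.

First transition (13 → 2):
ΔE₁ = |E_2 - E_13|
ΔE₁ = |-3.40142500 - (-0.08050710)| = 3.32092 eV

Second transition (2 → 1):
ΔE₂ = |E_1 - E_2|
ΔE₂ = |-13.60570000 - (-3.40142500)| = 10.20428 eV

Total energy released:
E_total = ΔE₁ + ΔE₂ = 3.32092 + 10.20428 = 13.53 eV

Note: This equals the direct transition 13 → 1: 13.53 eV ✓
Energy is conserved regardless of the path taken.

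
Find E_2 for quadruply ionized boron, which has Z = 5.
-85.04 eV

For hydrogen-like ions, the energy levels scale with Z²:
E_n = -13.6057 Z² / n² eV

For B⁴⁺ (Z = 5) at n = 2:
E_2 = -13.6057 × 5² / 2²
E_2 = -13.6057 × 25 / 4
E_2 = -340.1425 / 4
E_2 = -85.04 eV

The energy is 25 times more negative than hydrogen at the same n due to the stronger nuclear charge.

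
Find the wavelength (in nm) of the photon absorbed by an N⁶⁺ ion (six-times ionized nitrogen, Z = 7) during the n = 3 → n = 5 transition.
26.1524 nm

First, find the transition energy using E_n = -13.6057 Z² / n² eV:
E_3 = -13.6057 × 7² / 3² = -74.075478 eV
E_5 = -13.6057 × 7² / 5² = -26.667172 eV

Photon energy: |ΔE| = |E_5 - E_3| = 47.408306 eV

Convert to wavelength using E = hc/λ with hc = 1239.84 eV·nm:
λ = hc/E = 1239.84 eV·nm / 47.408306 eV
λ = 26.1524 nm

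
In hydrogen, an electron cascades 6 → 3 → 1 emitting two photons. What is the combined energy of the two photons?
13.2278 eV

The energy levels of hydrogen are E_n = -13.6057 / n² eV.

First transition (6 → 3):
ΔE₁ = |E_3 - E_6|
ΔE₁ = |-1.5117444444 - (-0.3779361111)| = 1.1338083 eV

Second transition (3 → 1):
ΔE₂ = |E_1 - E_3|
ΔE₂ = |-13.6057000000 - (-1.5117444444)| = 12.0939556 eV

Total energy released:
E_total = ΔE₁ + ΔE₂ = 1.1338083 + 12.0939556 = 13.2278 eV

Note: This equals the direct transition 6 → 1: 13.2278 eV ✓
Energy is conserved regardless of the path taken.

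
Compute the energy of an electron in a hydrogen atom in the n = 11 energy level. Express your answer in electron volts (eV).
-0.11244 eV

The energy levels of a hydrogen-like atom are given by:
E_n = -13.6057 eV / n²

For n = 11:
E_11 = -13.6057 eV / 11²
E_11 = -13.6057 eV / 121
E_11 = -0.11244 eV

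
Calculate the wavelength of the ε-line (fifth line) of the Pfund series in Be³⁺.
189.846902 nm

The lines of a series are numbered from the longest wavelength (smallest ΔE) outward; the fifth line is the transition from n = n_f + 5 to n_f.
The Pfund series has all transitions ending at n_f = 5.

For Be³⁺ (Z = 4), the fifth line (ε-line) is the jump from n = 10 to n = 5:
E_10 = -13.6057 × 4² / 10² = -2.1769120000 eV
E_5 = -13.6057 × 4² / 5² = -8.7076480000 eV
ΔE = E_10 - E_5 = 6.5307360000 eV

λ = hc/E = 1239.84 eV·nm / 6.5307360000 eV
λ = 189.846902 nm

This is the ε-line of the Pfund series in Be³⁺.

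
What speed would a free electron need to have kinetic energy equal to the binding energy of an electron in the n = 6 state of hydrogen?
3.6462e+05 m/s (or 0.122% of c)

The binding energy at n = 6 for hydrogen is:
E_6 = -13.6057/6² = -0.37793611 eV
|E_6| = 0.37793611 eV

Convert to Joules:
KE = 0.37793611 eV × (1.602177 × 10⁻¹⁹ J/eV) = 6.055205e-20 J

Using KE = ½mv²:
v = √(2·KE/m_e)
v = √(2 × 6.055205e-20 J / 9.10938 × 10⁻³¹ kg)
v = 3.6462e+05 m/s

This is approximately 0.122% the speed of light.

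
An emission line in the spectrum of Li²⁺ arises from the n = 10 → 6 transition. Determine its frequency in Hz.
5.26e+14 Hz

First, find the transition energy:
E_10 = -13.6057 × 3² / 10² = -1.22451300 eV
E_6 = -13.6057 × 3² / 6² = -3.40142500 eV
|ΔE| = |E_6 - E_10| = 2.17691200 eV

Convert to Joules: E = 2.17691200 eV × (1.602177 × 10⁻¹⁹ J/eV) = 3.4878e-19 J

Using E = hf:
f = E/h = 3.4878e-19 J / (6.62607 × 10⁻³⁴ J·s)
f = 5.26e+14 Hz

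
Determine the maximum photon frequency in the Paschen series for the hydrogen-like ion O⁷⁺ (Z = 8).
2.3394e+16 Hz

The series limit corresponds to the transition from n = ∞ to n = 3.
This is the highest energy (shortest wavelength) transition in the Paschen series.

E_∞ = 0 eV
E_3 = -13.6057 × 8² / 3² = -96.7516444 eV

Energy at series limit:
ΔE = E_∞ - E_3 = 0 - (-96.7516444) = 96.7516444 eV
E = 96.7516444 eV × (1.602177 × 10⁻¹⁹ J/eV) = 1.550133e-17 J
f = E/h = 1.550133e-17 J / (6.62607 × 10⁻³⁴ J·s) = 2.3394e+16 Hz

This energy equals the ionization energy from the n = 3 state of O⁷⁺.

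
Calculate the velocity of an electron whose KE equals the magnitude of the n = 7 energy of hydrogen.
3.12528e+05 m/s (or 0.1042% of c)

The binding energy at n = 7 for hydrogen is:
E_7 = -13.6057/7² = -0.277667347 eV
|E_7| = 0.277667347 eV

Convert to Joules:
KE = 0.277667347 eV × (1.602177 × 10⁻¹⁹ J/eV) = 4.4487224e-20 J

Using KE = ½mv²:
v = √(2·KE/m_e)
v = √(2 × 4.4487224e-20 J / 9.10938 × 10⁻³¹ kg)
v = 3.12528e+05 m/s

This is approximately 0.1042% the speed of light.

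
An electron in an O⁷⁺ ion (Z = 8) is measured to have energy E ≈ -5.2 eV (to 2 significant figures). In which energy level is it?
n = 13

The exact energy levels follow E_n = -13.6057 Z² / n² eV with Z = 8.

The measured value (-5.2 eV) is reported to only 2 significant figures, so we must test candidate n values and see which one matches to that precision.

Candidate energies:
  n = 11:  E = -13.6057 × 8² / 11² = -7.19640 eV
  n = 12:  E = -13.6057 × 8² / 12² = -6.04698 eV
  n = 13:  E = -13.6057 × 8² / 13² = -5.15245 eV  ← matches
  n = 14:  E = -13.6057 × 8² / 14² = -4.44268 eV
  n = 15:  E = -13.6057 × 8² / 15² = -3.87007 eV

Checking against the measurement of -5.2 eV (2 sig figs), only n = 13 agrees:
E_13 = -5.15245 eV, which rounds to -5.2 eV ✓

Therefore n = 13.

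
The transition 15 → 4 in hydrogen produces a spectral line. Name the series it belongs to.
Brackett series

The spectral series in hydrogen are named based on the final (lower) energy level:
- Lyman series: n_final = 1 (ultraviolet)
- Balmer series: n_final = 2 (visible/near-UV)
- Paschen series: n_final = 3 (infrared)
- Brackett series: n_final = 4 (infrared)
- Pfund series: n_final = 5 (far infrared)

Since this transition ends at n = 4, it belongs to the Brackett series.

For reference, this 15 → 4 line has photon energy
ΔE = 13.6057 eV × (1/4² - 1/15²) = 0.7898864722 eV,
corresponding to wavelength λ = hc/ΔE = 1239.84 eV·nm / 0.7898864722 eV = 1569.6433 nm in the infrared region.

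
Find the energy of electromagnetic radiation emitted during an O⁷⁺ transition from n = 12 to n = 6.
18.14093 eV

The energy levels are E_n = -13.6057 Z² eV / n².

Energy at n = 12: E_12 = -13.6057 × 8² / 12² = -6.04697778 eV
Energy at n = 6: E_6 = -13.6057 × 8² / 6² = -24.18791111 eV

For emission (electron falling to lower state), the photon energy is:
E_photon = E_12 - E_6 = |-6.04697778 - (-24.18791111)|
E_photon = 18.14093 eV

This energy is carried away by the emitted photon.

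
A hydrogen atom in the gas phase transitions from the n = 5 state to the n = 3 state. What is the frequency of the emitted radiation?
2.3394e+14 Hz

First, find the transition energy:
E_5 = -13.6057 / 5² = -0.54422800 eV
E_3 = -13.6057 / 3² = -1.51174444 eV
|ΔE| = |E_3 - E_5| = 0.96751644 eV

Convert to Joules: E = 0.96751644 eV × (1.602177 × 10⁻¹⁹ J/eV) = 1.550133e-19 J

Using E = hf:
f = E/h = 1.550133e-19 J / (6.62607 × 10⁻³⁴ J·s)
f = 2.3394e+14 Hz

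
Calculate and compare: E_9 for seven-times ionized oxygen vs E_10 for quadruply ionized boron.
O⁷⁺ at n = 9 (E = -10.7502 eV)

Using E_n = -13.6057 Z² / n² eV:

O⁷⁺ (Z = 8) at n = 9:
E = -13.6057 × 8² / 9² = -13.6057 × 64 / 81 = -10.7501827 eV

B⁴⁺ (Z = 5) at n = 10:
E = -13.6057 × 5² / 10² = -13.6057 × 25 / 100 = -3.4014250 eV

Since -10.7501827 eV < -3.4014250 eV,
O⁷⁺ at n = 9 is more tightly bound (requires more energy to ionize).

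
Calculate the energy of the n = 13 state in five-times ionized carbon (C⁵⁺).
-2.8983 eV

For hydrogen-like ions, the energy levels scale with Z²:
E_n = -13.6057 Z² / n² eV

For C⁵⁺ (Z = 6) at n = 13:
E_13 = -13.6057 × 6² / 13²
E_13 = -13.6057 × 36 / 169
E_13 = -489.8052 / 169
E_13 = -2.8983 eV

The energy is 36 times more negative than hydrogen at the same n due to the stronger nuclear charge.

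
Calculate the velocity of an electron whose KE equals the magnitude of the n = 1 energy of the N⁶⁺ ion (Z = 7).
1.53138e+07 m/s (or 5.1081% of c)

The binding energy at n = 1 for N⁶⁺ is:
E_1 = -13.6057 × 7²/1² = -666.679300 eV
|E_1| = 666.679300 eV

Convert to Joules:
KE = 666.679300 eV × (1.602177 × 10⁻¹⁹ J/eV) = 1.0681382e-16 J

Using KE = ½mv²:
v = √(2·KE/m_e)
v = √(2 × 1.0681382e-16 J / 9.10938 × 10⁻³¹ kg)
v = 1.53138e+07 m/s

This is approximately 5.1081% the speed of light.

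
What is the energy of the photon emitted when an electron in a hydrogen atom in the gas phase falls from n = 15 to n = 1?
13.5452 eV

The energy levels are E_n = -13.6057 eV / n².

Energy at n = 15: E_15 = -13.6057 / 15² = -0.0604698 eV
Energy at n = 1: E_1 = -13.6057 / 1² = -13.6057000 eV

For emission (electron falling to lower state), the photon energy is:
E_photon = E_15 - E_1 = |-0.0604698 - (-13.6057000)|
E_photon = 13.5452 eV

This energy is carried away by the emitted photon.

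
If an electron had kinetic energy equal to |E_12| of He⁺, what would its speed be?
3.64615e+05 m/s (or 0.12162% of c)

The binding energy at n = 12 for He⁺ is:
E_12 = -13.6057 × 2²/12² = -0.377936111 eV
|E_12| = 0.377936111 eV

Convert to Joules:
KE = 0.377936111 eV × (1.602177 × 10⁻¹⁹ J/eV) = 6.0552054e-20 J

Using KE = ½mv²:
v = √(2·KE/m_e)
v = √(2 × 6.0552054e-20 J / 9.10938 × 10⁻³¹ kg)
v = 3.64615e+05 m/s

This is approximately 0.12162% the speed of light.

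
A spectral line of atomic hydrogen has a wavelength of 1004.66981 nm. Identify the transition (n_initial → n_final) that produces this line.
n = 7 → n = 3

First, find the photon energy from the wavelength (hc = 1239.84 eV·nm):
E = hc/λ = 1239.84 eV·nm / 1004.66981 nm = 1.2340771 eV

The energy levels of hydrogen satisfy E_n = -13.6057 / n² eV, so an emission n_i → n_f releases
ΔE = 13.6057 × (1/n_f² − 1/n_i²) eV.

Setting ΔE equal to the photon energy:
1/n_f² − 1/n_i² = 1.2340771 / 13.6057 = 0.090702948

Since 1/n_i² must be positive, we need 1/n_f² > 0.090702948, i.e. n_f ≤ 3. For each allowed n_f, solve n_i = (1/n_f² − 0.090702948)^(−1/2) and check whether it is a whole number:
  n_f = 1: 1/n_i² = 1.000000000 − 0.090702948 = 0.909297052 → n_i = 1.049  (not an integer) ✗
  n_f = 2: 1/n_i² = 0.250000000 − 0.090702948 = 0.159297052 → n_i = 2.506  (not an integer) ✗
  n_f = 3: 1/n_i² = 0.111111111 − 0.090702948 = 0.020408163 → n_i = 7.000  → integer, n_i = 7 ✓

Only n_f = 3 gives an integer upper level, n_i = 7.

The transition is from n = 7 to n = 3 (emission).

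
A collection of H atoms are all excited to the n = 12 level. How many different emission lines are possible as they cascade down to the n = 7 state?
15

The electron can occupy levels n = 7, 8, ..., 12 during de-excitation — that is m = 12 - 7 + 1 = 6 distinct levels.

The number of distinct spectral lines equals the number of ways to choose 2 of these m levels (each pair gives one possible emission transition):

Number of lines = m(m-1)/2 = 6×5/2 = 15

These correspond to all possible transitions between the 6 levels:
12 → 11, 12 → 10, 12 → 9, 12 → 8, 12 → 7, 11 → 10, 11 → 9, 11 → 8...

Each transition produces a photon with a unique energy (and thus wavelength). This count does not depend on Z.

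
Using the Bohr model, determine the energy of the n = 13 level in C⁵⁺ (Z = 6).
-2.898256 eV

For hydrogen-like ions, the energy levels scale with Z²:
E_n = -13.6057 Z² / n² eV

For C⁵⁺ (Z = 6) at n = 13:
E_13 = -13.6057 × 6² / 13²
E_13 = -13.6057 × 36 / 169
E_13 = -489.8052 / 169
E_13 = -2.898256 eV

The energy is 36 times more negative than hydrogen at the same n due to the stronger nuclear charge.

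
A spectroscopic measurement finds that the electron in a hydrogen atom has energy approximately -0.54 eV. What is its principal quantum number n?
n = 5

The exact energy levels follow E_n = -13.6057 eV / n².

The measured value (-0.54 eV) is reported to only 2 significant figures, so we must test candidate n values and see which one matches to that precision.

Candidate energies:
  n = 3:  E = -13.6057/3² = -1.51174 eV
  n = 4:  E = -13.6057/4² = -0.85036 eV
  n = 5:  E = -13.6057/5² = -0.54423 eV  ← matches
  n = 6:  E = -13.6057/6² = -0.37794 eV
  n = 7:  E = -13.6057/7² = -0.27767 eV

Checking against the measurement of -0.54 eV (2 sig figs), only n = 5 agrees:
E_5 = -0.54423 eV, which rounds to -0.54 eV ✓

Therefore n = 5.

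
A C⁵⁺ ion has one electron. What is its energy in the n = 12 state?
-3.40 eV

For hydrogen-like ions, the energy levels scale with Z²:
E_n = -13.6057 Z² / n² eV

For C⁵⁺ (Z = 6) at n = 12:
E_12 = -13.6057 × 6² / 12²
E_12 = -13.6057 × 36 / 144
E_12 = -489.8052 / 144
E_12 = -3.40 eV

The energy is 36 times more negative than hydrogen at the same n due to the stronger nuclear charge.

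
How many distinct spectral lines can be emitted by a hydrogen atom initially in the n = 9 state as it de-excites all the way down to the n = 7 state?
3

The electron can occupy levels n = 7, 8, ..., 9 during de-excitation — that is m = 9 - 7 + 1 = 3 distinct levels.

The number of distinct spectral lines equals the number of ways to choose 2 of these m levels (each pair gives one possible emission transition):

Number of lines = m(m-1)/2 = 3×2/2 = 3

These correspond to all possible transitions between the 3 levels:
9 → 8, 9 → 7, 8 → 7

Each transition produces a photon with a unique energy (and thus wavelength). This count does not depend on Z.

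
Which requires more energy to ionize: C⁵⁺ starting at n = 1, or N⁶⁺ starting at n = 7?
C⁵⁺ at n = 1 (E = -489.805200 eV)

Using E_n = -13.6057 Z² / n² eV:

C⁵⁺ (Z = 6) at n = 1:
E = -13.6057 × 6² / 1² = -13.6057 × 36 / 1 = -489.805200000 eV

N⁶⁺ (Z = 7) at n = 7:
E = -13.6057 × 7² / 7² = -13.6057 × 49 / 49 = -13.605700000 eV

Since -489.805200000 eV < -13.605700000 eV,
C⁵⁺ at n = 1 is more tightly bound (requires more energy to ionize).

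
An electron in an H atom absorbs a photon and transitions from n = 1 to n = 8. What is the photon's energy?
13.393 eV

The energy levels of a hydrogen-like atom are E_n = -13.6057 eV / n².

Energy at n = 1: E_1 = -13.6057 / 1² = -13.605700 eV
Energy at n = 8: E_8 = -13.6057 / 8² = -0.212589 eV

The excitation energy is the difference:
ΔE = E_8 - E_1
ΔE = -0.212589 - (-13.605700)
ΔE = 13.393 eV

Since this is positive, energy must be absorbed (photon absorption).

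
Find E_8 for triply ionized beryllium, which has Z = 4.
-3.40143 eV

For hydrogen-like ions, the energy levels scale with Z²:
E_n = -13.6057 Z² / n² eV

For Be³⁺ (Z = 4) at n = 8:
E_8 = -13.6057 × 4² / 8²
E_8 = -13.6057 × 16 / 64
E_8 = -217.6912 / 64
E_8 = -3.40143 eV

The energy is 16 times more negative than hydrogen at the same n due to the stronger nuclear charge.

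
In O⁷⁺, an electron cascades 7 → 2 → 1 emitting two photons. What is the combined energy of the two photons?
852.994 eV

The energy levels of O⁷⁺ are E_n = -13.6057 × 8² / n² eV.

First transition (7 → 2):
ΔE₁ = |E_2 - E_7|
ΔE₁ = |-217.691200000 - (-17.770710204)| = 199.920490 eV

Second transition (2 → 1):
ΔE₂ = |E_1 - E_2|
ΔE₂ = |-870.764800000 - (-217.691200000)| = 653.073600 eV

Total energy released:
E_total = ΔE₁ + ΔE₂ = 199.920490 + 653.073600 = 852.994 eV

Note: This equals the direct transition 7 → 1: 852.994 eV ✓
Energy is conserved regardless of the path taken.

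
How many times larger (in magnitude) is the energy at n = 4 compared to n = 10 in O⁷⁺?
6.250

Using E_n = -13.6057 Z² / n² eV with Z = 8:

E_4 = -13.6057 × 8² / 4² = -870.7648 / 16 = -54.422800000 eV
E_10 = -13.6057 × 8² / 10² = -870.7648 / 100 = -8.707648000 eV

The ratio is:
E_4/E_10 = (-54.422800000) / (-8.707648000)
E_4/E_10 = (-870.7648/16) / (-870.7648/100)
E_4/E_10 = 100/16
E_4/E_10 = 6.250
(Note: the Z² factors cancel in the ratio.)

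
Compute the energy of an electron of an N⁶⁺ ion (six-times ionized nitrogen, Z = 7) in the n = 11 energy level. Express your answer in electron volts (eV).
-5.509746 eV

The energy levels of a hydrogen-like atom are given by:
E_n = -13.6057 Z² / n² eV  (with Z = 7 for N⁶⁺)

For n = 11:
E_11 = -13.6057 × 7² / 11²
E_11 = -13.6057 × 49 / 121
E_11 = -5.509746 eV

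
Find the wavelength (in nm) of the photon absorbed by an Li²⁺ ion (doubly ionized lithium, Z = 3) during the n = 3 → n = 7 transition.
111.6300 nm

First, find the transition energy using E_n = -13.6057 Z² / n² eV:
E_3 = -13.6057 × 3² / 3² = -13.6057000 eV
E_7 = -13.6057 × 3² / 7² = -2.4990061 eV

Photon energy: |ΔE| = |E_7 - E_3| = 11.1066939 eV

Convert to wavelength using E = hc/λ with hc = 1239.84 eV·nm:
λ = hc/E = 1239.84 eV·nm / 11.1066939 eV
λ = 111.6300 nm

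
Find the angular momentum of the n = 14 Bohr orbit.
1.48e-33 J·s (or 14ℏ)

In the Bohr model, angular momentum is quantized:
L = nℏ

where ℏ = h/(2π) = 1.0546e-34 J·s

For n = 14:
L = 14 × 1.0546e-34 J·s
L = 1.48e-33 J·s

This can also be written as L = 14ℏ.
The angular momentum is an integer multiple of the reduced Planck constant.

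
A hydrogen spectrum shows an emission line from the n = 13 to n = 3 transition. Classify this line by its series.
Paschen series

The spectral series in hydrogen are named based on the final (lower) energy level:
- Lyman series: n_final = 1 (ultraviolet)
- Balmer series: n_final = 2 (visible/near-UV)
- Paschen series: n_final = 3 (infrared)
- Brackett series: n_final = 4 (infrared)
- Pfund series: n_final = 5 (far infrared)

Since this transition ends at n = 3, it belongs to the Paschen series.

For reference, this 13 → 3 line has photon energy
ΔE = 13.6057 eV × (1/3² - 1/13²) = 1.43123734 eV,
corresponding to wavelength λ = hc/ΔE = 1239.84 eV·nm / 1.43123734 eV = 866.2714 nm in the infrared region.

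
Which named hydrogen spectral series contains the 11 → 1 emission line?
Lyman series

The spectral series in hydrogen are named based on the final (lower) energy level:
- Lyman series: n_final = 1 (ultraviolet)
- Balmer series: n_final = 2 (visible/near-UV)
- Paschen series: n_final = 3 (infrared)
- Brackett series: n_final = 4 (infrared)
- Pfund series: n_final = 5 (far infrared)

Since this transition ends at n = 1, it belongs to the Lyman series.

For reference, this 11 → 1 line has photon energy
ΔE = 13.6057 eV × (1/1² - 1/11²) = 13.4932562 eV,
corresponding to wavelength λ = hc/ΔE = 1239.84 eV·nm / 13.4932562 eV = 91.88590 nm in the ultraviolet region.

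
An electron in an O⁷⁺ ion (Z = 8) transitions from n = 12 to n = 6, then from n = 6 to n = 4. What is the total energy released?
48.37582 eV

The energy levels of O⁷⁺ are E_n = -13.6057 × 8² / n² eV.

First transition (12 → 6):
ΔE₁ = |E_6 - E_12|
ΔE₁ = |-24.18791111111 - (-6.04697777778)| = 18.14093333 eV

Second transition (6 → 4):
ΔE₂ = |E_4 - E_6|
ΔE₂ = |-54.42280000000 - (-24.18791111111)| = 30.23488889 eV

Total energy released:
E_total = ΔE₁ + ΔE₂ = 18.14093333 + 30.23488889 = 48.37582 eV

Note: This equals the direct transition 12 → 4: 48.37582 eV ✓
Energy is conserved regardless of the path taken.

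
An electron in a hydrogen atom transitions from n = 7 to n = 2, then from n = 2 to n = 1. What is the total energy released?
13.33 eV

The energy levels of hydrogen are E_n = -13.6057 / n² eV.

First transition (7 → 2):
ΔE₁ = |E_2 - E_7|
ΔE₁ = |-3.40142500 - (-0.27766735)| = 3.12376 eV

Second transition (2 → 1):
ΔE₂ = |E_1 - E_2|
ΔE₂ = |-13.60570000 - (-3.40142500)| = 10.20428 eV

Total energy released:
E_total = ΔE₁ + ΔE₂ = 3.12376 + 10.20428 = 13.33 eV

Note: This equals the direct transition 7 → 1: 13.33 eV ✓
Energy is conserved regardless of the path taken.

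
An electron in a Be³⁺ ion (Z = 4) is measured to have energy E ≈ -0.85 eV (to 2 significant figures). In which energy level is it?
n = 16

The exact energy levels follow E_n = -13.6057 Z² / n² eV with Z = 4.

The measured value (-0.85 eV) is reported to only 2 significant figures, so we must test candidate n values and see which one matches to that precision.

Candidate energies:
  n = 14:  E = -13.6057 × 4² / 14² = -1.11067 eV
  n = 15:  E = -13.6057 × 4² / 15² = -0.96752 eV
  n = 16:  E = -13.6057 × 4² / 16² = -0.85036 eV  ← matches
  n = 17:  E = -13.6057 × 4² / 17² = -0.75326 eV
  n = 18:  E = -13.6057 × 4² / 18² = -0.67189 eV

Checking against the measurement of -0.85 eV (2 sig figs), only n = 16 agrees:
E_16 = -0.85036 eV, which rounds to -0.85 eV ✓

Therefore n = 16.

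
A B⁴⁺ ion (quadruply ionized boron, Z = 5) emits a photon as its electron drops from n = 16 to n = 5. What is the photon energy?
12.28 eV

The energy levels are E_n = -13.6057 Z² eV / n².

Energy at n = 16: E_16 = -13.6057 × 5² / 16² = -1.32868 eV
Energy at n = 5: E_5 = -13.6057 × 5² / 5² = -13.60570 eV

For emission (electron falling to lower state), the photon energy is:
E_photon = E_16 - E_5 = |-1.32868 - (-13.60570)|
E_photon = 12.28 eV

This energy is carried away by the emitted photon.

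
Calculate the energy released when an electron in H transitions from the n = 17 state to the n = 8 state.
0.16551 eV

The energy levels are E_n = -13.6057 eV / n².

Energy at n = 17: E_17 = -13.6057 / 17² = -0.04707855 eV
Energy at n = 8: E_8 = -13.6057 / 8² = -0.21258906 eV

For emission (electron falling to lower state), the photon energy is:
E_photon = E_17 - E_8 = |-0.04707855 - (-0.21258906)|
E_photon = 0.16551 eV

This energy is carried away by the emitted photon.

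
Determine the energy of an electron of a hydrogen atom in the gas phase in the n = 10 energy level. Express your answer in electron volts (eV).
-0.13606 eV

The energy levels of a hydrogen-like atom are given by:
E_n = -13.6057 eV / n²

For n = 10:
E_10 = -13.6057 eV / 10²
E_10 = -13.6057 eV / 100
E_10 = -0.13606 eV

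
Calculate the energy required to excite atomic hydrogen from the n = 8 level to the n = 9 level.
0.045 eV

The energy levels of a hydrogen-like atom are E_n = -13.6057 eV / n².

Energy at n = 8: E_8 = -13.6057 / 8² = -0.212589 eV
Energy at n = 9: E_9 = -13.6057 / 9² = -0.167972 eV

The excitation energy is the difference:
ΔE = E_9 - E_8
ΔE = -0.167972 - (-0.212589)
ΔE = 0.045 eV

Since this is positive, energy must be absorbed (photon absorption).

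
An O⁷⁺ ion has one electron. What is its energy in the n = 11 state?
-7.196 eV

For hydrogen-like ions, the energy levels scale with Z²:
E_n = -13.6057 Z² / n² eV

For O⁷⁺ (Z = 8) at n = 11:
E_11 = -13.6057 × 8² / 11²
E_11 = -13.6057 × 64 / 121
E_11 = -870.7648 / 121
E_11 = -7.196 eV

The energy is 64 times more negative than hydrogen at the same n due to the stronger nuclear charge.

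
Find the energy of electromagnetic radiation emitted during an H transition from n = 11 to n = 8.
0.10015 eV

The energy levels are E_n = -13.6057 eV / n².

Energy at n = 11: E_11 = -13.6057 / 11² = -0.11244380 eV
Energy at n = 8: E_8 = -13.6057 / 8² = -0.21258906 eV

For emission (electron falling to lower state), the photon energy is:
E_photon = E_11 - E_8 = |-0.11244380 - (-0.21258906)|
E_photon = 0.10015 eV

This energy is carried away by the emitted photon.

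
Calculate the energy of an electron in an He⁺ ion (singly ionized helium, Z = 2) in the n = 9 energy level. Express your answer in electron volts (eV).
-0.671886 eV

The energy levels of a hydrogen-like atom are given by:
E_n = -13.6057 Z² / n² eV  (with Z = 2 for He⁺)

For n = 9:
E_9 = -13.6057 × 2² / 9²
E_9 = -13.6057 × 4 / 81
E_9 = -0.671886 eV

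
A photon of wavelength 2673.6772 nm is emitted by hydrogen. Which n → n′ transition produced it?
n = 13 → n = 5

First, find the photon energy from the wavelength (hc = 1239.84 eV·nm):
E = hc/λ = 1239.84 eV·nm / 2673.6772 nm = 0.46372090 eV

The energy levels of hydrogen satisfy E_n = -13.6057 / n² eV, so an emission n_i → n_f releases
ΔE = 13.6057 × (1/n_f² − 1/n_i²) eV.

Setting ΔE equal to the photon energy:
1/n_f² − 1/n_i² = 0.46372090 / 13.6057 = 0.034082840

Since 1/n_i² must be positive, we need 1/n_f² > 0.034082840, i.e. n_f ≤ 5. For each allowed n_f, solve n_i = (1/n_f² − 0.034082840)^(−1/2) and check whether it is a whole number:
  n_f = 1: 1/n_i² = 1.000000000 − 0.034082840 = 0.965917160 → n_i = 1.017  (not an integer) ✗
  n_f = 2: 1/n_i² = 0.250000000 − 0.034082840 = 0.215917160 → n_i = 2.152  (not an integer) ✗
  n_f = 3: 1/n_i² = 0.111111111 − 0.034082840 = 0.077028271 → n_i = 3.603  (not an integer) ✗
  n_f = 4: 1/n_i² = 0.062500000 − 0.034082840 = 0.028417160 → n_i = 5.932  (not an integer) ✗
  n_f = 5: 1/n_i² = 0.040000000 − 0.034082840 = 0.005917160 → n_i = 13.000  → integer, n_i = 13 ✓

Only n_f = 5 gives an integer upper level, n_i = 13.

The transition is from n = 13 to n = 5 (emission).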